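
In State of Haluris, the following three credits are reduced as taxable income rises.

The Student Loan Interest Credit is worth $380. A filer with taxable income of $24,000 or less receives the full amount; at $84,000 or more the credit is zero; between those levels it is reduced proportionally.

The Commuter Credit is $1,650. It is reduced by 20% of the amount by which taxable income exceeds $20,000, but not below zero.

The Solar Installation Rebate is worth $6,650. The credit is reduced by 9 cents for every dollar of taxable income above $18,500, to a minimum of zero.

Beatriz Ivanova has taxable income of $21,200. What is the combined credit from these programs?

Student Loan Interest Credit: $21,200 is at or below the $24,000 threshold, so the full $380 applies.
Commuter Credit: 20% of the $1,200 excess over $20,000 is $240; credit = $1,650 − $240 = $1,410.
Solar Installation Rebate: 9% of the $2,700 excess over $18,500 is $243; credit = $6,650 − $243 = $6,407.
Total: $380 + $1,410 + $6,407 = $8,197.

$8,197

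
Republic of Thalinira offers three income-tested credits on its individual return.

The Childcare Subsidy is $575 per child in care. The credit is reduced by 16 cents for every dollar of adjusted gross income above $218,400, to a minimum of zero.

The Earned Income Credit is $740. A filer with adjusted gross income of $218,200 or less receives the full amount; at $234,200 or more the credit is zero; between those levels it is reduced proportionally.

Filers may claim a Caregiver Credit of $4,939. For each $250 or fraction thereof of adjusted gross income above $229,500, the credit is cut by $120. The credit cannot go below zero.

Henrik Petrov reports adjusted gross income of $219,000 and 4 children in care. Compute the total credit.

Childcare Subsidy: base = 4 × $575 = $2,300. 16% of the $600 excess over $218,400 is $96; credit = $2,300 − $96 = $2,204.
Earned Income Credit: $219,000 is $800 into a $16,000 phase-out range, leaving 15,200/16,000 of the credit: $740 × 15,200/16,000 = $703.
Caregiver Credit: $219,000 is at or below the $229,500 threshold, so the full $4,939 applies.
Total: $2,204 + $703 + $4,939 = $7,846.

$7,846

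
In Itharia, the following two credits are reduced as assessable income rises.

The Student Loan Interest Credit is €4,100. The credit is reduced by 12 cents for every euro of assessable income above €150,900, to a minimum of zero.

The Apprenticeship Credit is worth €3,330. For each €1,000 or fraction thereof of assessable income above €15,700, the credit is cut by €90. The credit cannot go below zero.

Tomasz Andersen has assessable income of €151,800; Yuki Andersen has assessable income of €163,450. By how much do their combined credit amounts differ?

Tomasz (€151,800): Student Loan Interest Credit: 12% of the €900 excess over €150,900 is €108; credit = €4,100 − €108 = €3,992. Apprenticeship Credit: income exceeds €15,700 by €136,100 → 137 increments × €90 = €12,330 ≥ base, so the credit is €0. total €3,992 + €0 = €3,992
Yuki (€163,450): Student Loan Interest Credit: 12% of the €12,550 excess over €150,900 is €1,506; credit = €4,100 − €1,506 = €2,594. Apprenticeship Credit: income exceeds €15,700 by €147,750 → 148 increments × €90 = €13,320 ≥ base, so the credit is €0. total €2,594 + €0 = €2,594
Difference: |€3,992 − €2,594| = €1,398.

€1,398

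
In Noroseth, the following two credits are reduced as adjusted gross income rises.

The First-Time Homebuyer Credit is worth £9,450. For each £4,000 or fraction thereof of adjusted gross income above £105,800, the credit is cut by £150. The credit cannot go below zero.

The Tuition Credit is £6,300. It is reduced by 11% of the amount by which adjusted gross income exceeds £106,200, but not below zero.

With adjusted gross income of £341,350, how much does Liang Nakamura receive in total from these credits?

First-Time Homebuyer Credit: income exceeds £105,800 by £235,550, which is 59 full-or-partial £4,000 increments; reduction = 59 × £150 = £8,850, leaving £600.
Tuition Credit: 11% of the £235,150 excess over £106,200 is £25,866.50 ≥ base, so the credit is £0.
Total: £600 + £0 = £600.

£600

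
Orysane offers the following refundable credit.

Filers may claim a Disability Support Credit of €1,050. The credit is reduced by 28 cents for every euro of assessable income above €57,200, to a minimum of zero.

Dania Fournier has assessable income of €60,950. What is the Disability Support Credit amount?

€0

Disability Support Credit: 28% of the €3,750 excess over €57,200 is €1,050 ≥ base, so the credit is €0.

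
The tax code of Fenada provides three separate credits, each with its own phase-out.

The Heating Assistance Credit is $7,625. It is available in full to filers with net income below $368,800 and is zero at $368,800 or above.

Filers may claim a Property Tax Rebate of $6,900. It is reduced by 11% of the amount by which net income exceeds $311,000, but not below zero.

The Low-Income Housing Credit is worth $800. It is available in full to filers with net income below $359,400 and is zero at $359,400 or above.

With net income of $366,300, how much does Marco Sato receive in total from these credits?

$8,442

Heating Assistance Credit: $366,300 is below the $368,800 cutoff, so the full $7,625 applies.
Property Tax Rebate: 11% of the $55,300 excess over $311,000 is $6,083; credit = $6,900 − $6,083 = $817.
Low-Income Housing Credit: $366,300 meets or exceeds the $359,400 cutoff, so the credit is $0.
Total: $7,625 + $817 + $0 = $8,442.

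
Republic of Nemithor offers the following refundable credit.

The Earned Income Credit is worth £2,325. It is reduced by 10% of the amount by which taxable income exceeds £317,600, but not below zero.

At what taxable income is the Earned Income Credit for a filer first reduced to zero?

The credit falls by 10% of each pound above £317,600, so it reaches zero when the excess is £2,325 / 10% = £23,250: income = £317,600 + £23,250 = £340,850.

£340,850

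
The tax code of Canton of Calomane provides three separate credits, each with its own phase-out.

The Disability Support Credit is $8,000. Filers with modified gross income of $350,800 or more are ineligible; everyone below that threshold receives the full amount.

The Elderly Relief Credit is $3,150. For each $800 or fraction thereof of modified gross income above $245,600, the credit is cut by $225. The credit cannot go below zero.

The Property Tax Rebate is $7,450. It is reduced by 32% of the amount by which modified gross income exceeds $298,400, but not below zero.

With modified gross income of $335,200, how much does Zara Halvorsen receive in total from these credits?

$8,000

Disability Support Credit: $335,200 is below the $350,800 cutoff, so the full $8,000 applies.
Elderly Relief Credit: income exceeds $245,600 by $89,600 → 112 increments × $225 = $25,200 ≥ base, so the credit is $0.
Property Tax Rebate: 32% of the $36,800 excess over $298,400 is $11,776 ≥ base, so the credit is $0.
Total: $8,000 + $0 + $0 = $8,000.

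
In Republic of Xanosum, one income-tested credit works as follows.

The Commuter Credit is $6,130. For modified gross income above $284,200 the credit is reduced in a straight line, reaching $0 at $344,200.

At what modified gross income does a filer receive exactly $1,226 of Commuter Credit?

$332,200

$1,226 is 1,226/6,130 of the full $6,130, so 4,904/6,130 of the $60,000 range has been used: income = $284,200 + $60,000 × 4,904/6,130 = $332,200.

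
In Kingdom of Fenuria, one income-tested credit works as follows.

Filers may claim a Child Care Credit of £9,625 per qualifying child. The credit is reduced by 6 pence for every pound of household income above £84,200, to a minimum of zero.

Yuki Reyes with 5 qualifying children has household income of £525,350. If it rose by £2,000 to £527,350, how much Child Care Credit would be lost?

£120

At £525,350 — base = 5 × £9,625 = £48,125. 6% of the £441,150 excess over £84,200 is £26,469; credit = £48,125 − £26,469 = £21,656.
At £527,350 — base = 5 × £9,625 = £48,125. 6% of the £443,150 excess over £84,200 is £26,589; credit = £48,125 − £26,589 = £21,536.
Lost: £21,656 − £21,536 = £120.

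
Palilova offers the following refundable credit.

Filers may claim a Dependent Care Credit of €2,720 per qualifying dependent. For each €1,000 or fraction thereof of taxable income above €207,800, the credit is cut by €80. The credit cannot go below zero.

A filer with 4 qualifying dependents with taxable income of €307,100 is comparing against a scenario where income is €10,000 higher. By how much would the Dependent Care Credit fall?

At €307,100 — base = 4 × €2,720 = €10,880. income exceeds €207,800 by €99,300, which is 100 full-or-partial €1,000 increments; reduction = 100 × €80 = €8,000, leaving €2,880.
At €317,100 — base = 4 × €2,720 = €10,880. income exceeds €207,800 by €109,300, which is 110 full-or-partial €1,000 increments; reduction = 110 × €80 = €8,800, leaving €2,080.
Lost: €2,880 − €2,080 = €800.

€800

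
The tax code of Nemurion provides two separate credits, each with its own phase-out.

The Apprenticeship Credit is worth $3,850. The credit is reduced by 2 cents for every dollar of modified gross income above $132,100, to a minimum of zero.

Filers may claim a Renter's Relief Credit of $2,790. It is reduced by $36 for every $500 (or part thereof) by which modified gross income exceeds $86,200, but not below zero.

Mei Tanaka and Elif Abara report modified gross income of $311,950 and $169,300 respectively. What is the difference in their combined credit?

$2,853

Mei ($311,950): Apprenticeship Credit: 2% of the $179,850 excess over $132,100 is $3,597; credit = $3,850 − $3,597 = $253. Renter's Relief Credit: income exceeds $86,200 by $225,750 → 452 increments × $36 = $16,272 ≥ base, so the credit is $0. total $253 + $0 = $253
Elif ($169,300): Apprenticeship Credit: 2% of the $37,200 excess over $132,100 is $744; credit = $3,850 − $744 = $3,106. Renter's Relief Credit: income exceeds $86,200 by $83,100 → 167 increments × $36 = $6,012 ≥ base, so the credit is $0. total $3,106 + $0 = $3,106
Difference: |$253 − $3,106| = $2,853.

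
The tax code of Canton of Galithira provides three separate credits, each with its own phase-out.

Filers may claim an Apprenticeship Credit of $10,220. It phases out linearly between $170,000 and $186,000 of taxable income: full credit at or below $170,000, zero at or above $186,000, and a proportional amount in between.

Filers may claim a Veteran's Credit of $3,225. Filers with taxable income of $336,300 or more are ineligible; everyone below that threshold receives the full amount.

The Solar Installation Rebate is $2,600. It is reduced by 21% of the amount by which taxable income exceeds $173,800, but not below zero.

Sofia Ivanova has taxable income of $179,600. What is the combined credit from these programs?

$8,695

Apprenticeship Credit: $179,600 is $9,600 into a $16,000 phase-out range, leaving 6,400/16,000 of the credit: $10,220 × 6,400/16,000 = $4,088.
Veteran's Credit: $179,600 is below the $336,300 cutoff, so the full $3,225 applies.
Solar Installation Rebate: 21% of the $5,800 excess over $173,800 is $1,218; credit = $2,600 − $1,218 = $1,382.
Total: $4,088 + $3,225 + $1,382 = $8,695.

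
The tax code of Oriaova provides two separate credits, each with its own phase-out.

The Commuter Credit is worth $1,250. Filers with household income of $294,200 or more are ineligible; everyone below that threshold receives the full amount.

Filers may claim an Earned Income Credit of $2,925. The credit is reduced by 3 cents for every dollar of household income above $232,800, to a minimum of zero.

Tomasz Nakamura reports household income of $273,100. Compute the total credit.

Commuter Credit: $273,100 is below the $294,200 cutoff, so the full $1,250 applies.
Earned Income Credit: 3% of the $40,300 excess over $232,800 is $1,209; credit = $2,925 − $1,209 = $1,716.
Total: $1,250 + $1,716 = $2,966.

$2,966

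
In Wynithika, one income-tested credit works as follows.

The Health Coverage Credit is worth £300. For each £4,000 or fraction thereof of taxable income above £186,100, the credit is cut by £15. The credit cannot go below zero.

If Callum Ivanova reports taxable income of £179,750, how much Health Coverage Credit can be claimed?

£300

Health Coverage Credit: £179,750 is at or below the £186,100 threshold, so the full £300 applies.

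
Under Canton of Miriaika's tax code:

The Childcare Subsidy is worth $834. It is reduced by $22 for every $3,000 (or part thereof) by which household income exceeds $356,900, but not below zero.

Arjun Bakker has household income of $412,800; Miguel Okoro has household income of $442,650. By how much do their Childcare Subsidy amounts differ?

$220

Arjun ($412,800): Childcare Subsidy: income exceeds $356,900 by $55,900, which is 19 full-or-partial $3,000 increments; reduction = 19 × $22 = $418, leaving $416.
Miguel ($442,650): Childcare Subsidy: income exceeds $356,900 by $85,750, which is 29 full-or-partial $3,000 increments; reduction = 29 × $22 = $638, leaving $196.
Difference: |$416 − $196| = $220.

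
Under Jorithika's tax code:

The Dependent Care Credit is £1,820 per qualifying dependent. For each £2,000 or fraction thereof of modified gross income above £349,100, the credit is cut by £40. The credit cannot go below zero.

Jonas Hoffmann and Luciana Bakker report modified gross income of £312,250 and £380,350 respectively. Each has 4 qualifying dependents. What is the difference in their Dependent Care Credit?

£640

Jonas (£312,250): Dependent Care Credit: base = 4 × £1,820 = £7,280. £312,250 is at or below the £349,100 threshold, so the full £7,280 applies.
Luciana (£380,350): Dependent Care Credit: base = 4 × £1,820 = £7,280. income exceeds £349,100 by £31,250, which is 16 full-or-partial £2,000 increments; reduction = 16 × £40 = £640, leaving £6,640.
Difference: |£7,280 − £6,640| = £640.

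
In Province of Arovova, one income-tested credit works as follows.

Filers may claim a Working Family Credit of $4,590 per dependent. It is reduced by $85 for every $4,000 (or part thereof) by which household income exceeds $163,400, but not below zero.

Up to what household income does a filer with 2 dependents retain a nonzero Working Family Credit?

$591,400

Full credit = 2 × $4,590 = $9,180.
After 107 increments the reduction is 107 × $85 = $9,095, leaving $85; one more increment wipes it out. Increment 107 ends at excess 107 × $4,000 = $428,000, so the highest qualifying income is $163,400 + $428,000 = $591,400.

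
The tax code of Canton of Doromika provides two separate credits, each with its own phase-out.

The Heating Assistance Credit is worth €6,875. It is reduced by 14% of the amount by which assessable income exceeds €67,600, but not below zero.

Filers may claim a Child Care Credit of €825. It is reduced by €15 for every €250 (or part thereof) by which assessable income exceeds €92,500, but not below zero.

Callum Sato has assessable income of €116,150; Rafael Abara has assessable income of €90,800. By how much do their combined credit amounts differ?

€4,374

Callum (€116,150): Heating Assistance Credit: 14% of the €48,550 excess over €67,600 is €6,797; credit = €6,875 − €6,797 = €78. Child Care Credit: income exceeds €92,500 by €23,650 → 95 increments × €15 = €1,425 ≥ base, so the credit is €0. total €78 + €0 = €78
Rafael (€90,800): Heating Assistance Credit: 14% of the €23,200 excess over €67,600 is €3,248; credit = €6,875 − €3,248 = €3,627. Child Care Credit: €90,800 is at or below the €92,500 threshold, so the full €825 applies. total €3,627 + €825 = €4,452
Difference: |€78 − €4,452| = €4,374.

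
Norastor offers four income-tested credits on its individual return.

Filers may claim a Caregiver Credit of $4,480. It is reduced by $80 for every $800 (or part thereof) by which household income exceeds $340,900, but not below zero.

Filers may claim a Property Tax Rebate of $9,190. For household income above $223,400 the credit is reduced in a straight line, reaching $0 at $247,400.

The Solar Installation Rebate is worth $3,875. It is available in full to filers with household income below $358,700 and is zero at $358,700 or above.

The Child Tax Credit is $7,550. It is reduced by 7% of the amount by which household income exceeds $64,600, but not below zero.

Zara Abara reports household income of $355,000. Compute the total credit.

Caregiver Credit: income exceeds $340,900 by $14,100, which is 18 full-or-partial $800 increments; reduction = 18 × $80 = $1,440, leaving $3,040.
Property Tax Rebate: $355,000 is at or above $247,400, so the credit is $0.
Solar Installation Rebate: $355,000 is below the $358,700 cutoff, so the full $3,875 applies.
Child Tax Credit: 7% of the $290,400 excess over $64,600 is $20,328 ≥ base, so the credit is $0.
Total: $3,040 + $0 + $3,875 + $0 = $6,915.

$6,915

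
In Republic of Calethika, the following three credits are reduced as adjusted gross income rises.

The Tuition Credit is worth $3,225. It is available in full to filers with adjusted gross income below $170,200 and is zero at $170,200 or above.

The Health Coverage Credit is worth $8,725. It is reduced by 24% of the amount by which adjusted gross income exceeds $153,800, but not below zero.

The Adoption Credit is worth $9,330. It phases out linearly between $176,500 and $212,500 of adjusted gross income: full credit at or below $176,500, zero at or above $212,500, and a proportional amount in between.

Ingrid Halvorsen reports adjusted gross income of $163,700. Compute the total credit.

$18,904

Tuition Credit: $163,700 is below the $170,200 cutoff, so the full $3,225 applies.
Health Coverage Credit: 24% of the $9,900 excess over $153,800 is $2,376; credit = $8,725 − $2,376 = $6,349.
Adoption Credit: $163,700 is at or below the $176,500 threshold, so the full $9,330 applies.
Total: $3,225 + $6,349 + $9,330 = $18,904.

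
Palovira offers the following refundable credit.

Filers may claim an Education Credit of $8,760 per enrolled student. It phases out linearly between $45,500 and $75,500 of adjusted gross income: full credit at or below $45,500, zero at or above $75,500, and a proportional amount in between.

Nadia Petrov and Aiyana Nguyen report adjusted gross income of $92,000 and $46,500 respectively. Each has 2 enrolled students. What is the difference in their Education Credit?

Nadia ($92,000): Education Credit: base = 2 × $8,760 = $17,520. $92,000 is at or above $75,500, so the credit is $0.
Aiyana ($46,500): Education Credit: base = 2 × $8,760 = $17,520. $46,500 is $1,000 into a $30,000 phase-out range, leaving 29,000/30,000 of the credit: $17,520 × 29,000/30,000 = $16,936.
Difference: |$0 − $16,936| = $16,936.

$16,936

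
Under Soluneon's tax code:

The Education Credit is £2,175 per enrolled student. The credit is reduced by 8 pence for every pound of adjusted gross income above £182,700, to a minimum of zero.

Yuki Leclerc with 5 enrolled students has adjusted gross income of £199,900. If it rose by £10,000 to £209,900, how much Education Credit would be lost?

At £199,900 — base = 5 × £2,175 = £10,875. 8% of the £17,200 excess over £182,700 is £1,376; credit = £10,875 − £1,376 = £9,499.
At £209,900 — base = 5 × £2,175 = £10,875. 8% of the £27,200 excess over £182,700 is £2,176; credit = £10,875 − £2,176 = £8,699.
Lost: £9,499 − £8,699 = £800.

£800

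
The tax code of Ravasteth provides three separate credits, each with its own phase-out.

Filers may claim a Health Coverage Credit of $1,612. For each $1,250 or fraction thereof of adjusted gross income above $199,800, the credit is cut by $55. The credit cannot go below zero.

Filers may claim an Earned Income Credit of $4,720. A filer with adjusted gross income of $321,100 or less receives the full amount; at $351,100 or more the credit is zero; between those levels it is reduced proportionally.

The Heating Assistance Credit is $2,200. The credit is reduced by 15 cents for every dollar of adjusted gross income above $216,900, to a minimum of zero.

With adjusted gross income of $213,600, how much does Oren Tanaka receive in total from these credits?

Health Coverage Credit: income exceeds $199,800 by $13,800, which is 12 full-or-partial $1,250 increments; reduction = 12 × $55 = $660, leaving $952.
Earned Income Credit: $213,600 is at or below the $321,100 threshold, so the full $4,720 applies.
Heating Assistance Credit: $213,600 is at or below the $216,900 threshold, so the full $2,200 applies.
Total: $952 + $4,720 + $2,200 = $7,872.

$7,872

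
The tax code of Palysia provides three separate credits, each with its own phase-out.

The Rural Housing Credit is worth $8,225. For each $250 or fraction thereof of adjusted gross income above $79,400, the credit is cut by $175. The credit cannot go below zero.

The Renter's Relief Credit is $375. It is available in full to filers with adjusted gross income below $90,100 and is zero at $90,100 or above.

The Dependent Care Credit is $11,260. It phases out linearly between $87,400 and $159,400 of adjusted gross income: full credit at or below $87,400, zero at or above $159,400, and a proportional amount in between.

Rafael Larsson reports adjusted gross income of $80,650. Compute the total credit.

$18,985

Rural Housing Credit: income exceeds $79,400 by $1,250, which is 5 full-or-partial $250 increments; reduction = 5 × $175 = $875, leaving $7,350.
Renter's Relief Credit: $80,650 is below the $90,100 cutoff, so the full $375 applies.
Dependent Care Credit: $80,650 is at or below the $87,400 threshold, so the full $11,260 applies.
Total: $7,350 + $375 + $11,260 = $18,985.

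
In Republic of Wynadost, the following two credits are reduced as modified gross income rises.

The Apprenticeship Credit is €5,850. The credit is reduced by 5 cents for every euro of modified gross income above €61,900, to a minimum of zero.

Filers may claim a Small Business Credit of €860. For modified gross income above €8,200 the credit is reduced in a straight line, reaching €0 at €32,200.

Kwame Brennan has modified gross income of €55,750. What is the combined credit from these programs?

€5,850

Apprenticeship Credit: €55,750 is at or below the €61,900 threshold, so the full €5,850 applies.
Small Business Credit: €55,750 is at or above €32,200, so the credit is €0.
Total: €5,850 + €0 = €5,850.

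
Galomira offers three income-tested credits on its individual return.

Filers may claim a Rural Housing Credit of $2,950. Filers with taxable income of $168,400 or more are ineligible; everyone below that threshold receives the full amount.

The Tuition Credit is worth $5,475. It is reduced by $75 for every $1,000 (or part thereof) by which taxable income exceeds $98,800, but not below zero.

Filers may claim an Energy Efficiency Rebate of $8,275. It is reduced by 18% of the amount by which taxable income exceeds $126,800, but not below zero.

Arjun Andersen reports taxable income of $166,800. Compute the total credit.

Rural Housing Credit: $166,800 is below the $168,400 cutoff, so the full $2,950 applies.
Tuition Credit: income exceeds $98,800 by $68,000, which is 68 full-or-partial $1,000 increments; reduction = 68 × $75 = $5,100, leaving $375.
Energy Efficiency Rebate: 18% of the $40,000 excess over $126,800 is $7,200; credit = $8,275 − $7,200 = $1,075.
Total: $2,950 + $375 + $1,075 = $4,400.

$4,400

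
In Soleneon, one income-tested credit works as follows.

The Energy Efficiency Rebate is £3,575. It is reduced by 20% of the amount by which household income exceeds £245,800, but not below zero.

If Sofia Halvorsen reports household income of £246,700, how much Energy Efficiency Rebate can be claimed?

Energy Efficiency Rebate: 20% of the £900 excess over £245,800 is £180; credit = £3,575 − £180 = £3,395.

£3,395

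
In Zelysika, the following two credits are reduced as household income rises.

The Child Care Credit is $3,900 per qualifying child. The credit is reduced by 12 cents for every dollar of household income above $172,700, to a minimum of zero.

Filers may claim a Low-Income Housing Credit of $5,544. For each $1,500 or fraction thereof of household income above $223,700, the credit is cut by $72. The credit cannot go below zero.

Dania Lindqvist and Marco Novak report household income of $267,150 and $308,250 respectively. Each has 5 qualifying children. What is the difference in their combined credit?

Dania ($267,150): Child Care Credit: base = 5 × $3,900 = $19,500. 12% of the $94,450 excess over $172,700 is $11,334; credit = $19,500 − $11,334 = $8,166. Low-Income Housing Credit: income exceeds $223,700 by $43,450, which is 29 full-or-partial $1,500 increments; reduction = 29 × $72 = $2,088, leaving $3,456. total $8,166 + $3,456 = $11,622
Marco ($308,250): Child Care Credit: base = 5 × $3,900 = $19,500. 12% of the $135,550 excess over $172,700 is $16,266; credit = $19,500 − $16,266 = $3,234. Low-Income Housing Credit: income exceeds $223,700 by $84,550, which is 57 full-or-partial $1,500 increments; reduction = 57 × $72 = $4,104, leaving $1,440. total $3,234 + $1,440 = $4,674
Difference: |$11,622 − $4,674| = $6,948.

$6,948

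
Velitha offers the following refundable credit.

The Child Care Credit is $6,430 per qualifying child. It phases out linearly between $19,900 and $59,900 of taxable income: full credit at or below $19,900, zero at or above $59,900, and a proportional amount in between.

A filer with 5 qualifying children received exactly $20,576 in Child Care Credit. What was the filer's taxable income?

Full credit = 5 × $6,430 = $32,150.
$20,576 is 20,576/32,150 of the full $32,150, so 11,574/32,150 of the $40,000 range has been used: income = $19,900 + $40,000 × 11,574/32,150 = $34,300.

$34,300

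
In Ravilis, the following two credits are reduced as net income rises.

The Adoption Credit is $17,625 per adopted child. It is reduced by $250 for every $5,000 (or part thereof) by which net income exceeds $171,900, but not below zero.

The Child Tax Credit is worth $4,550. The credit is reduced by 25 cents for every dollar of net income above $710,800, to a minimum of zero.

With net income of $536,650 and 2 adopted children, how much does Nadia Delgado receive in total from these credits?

$21,550

Adoption Credit: base = 2 × $17,625 = $35,250. income exceeds $171,900 by $364,750, which is 73 full-or-partial $5,000 increments; reduction = 73 × $250 = $18,250, leaving $17,000.
Child Tax Credit: $536,650 is at or below the $710,800 threshold, so the full $4,550 applies.
Total: $17,000 + $4,550 = $21,550.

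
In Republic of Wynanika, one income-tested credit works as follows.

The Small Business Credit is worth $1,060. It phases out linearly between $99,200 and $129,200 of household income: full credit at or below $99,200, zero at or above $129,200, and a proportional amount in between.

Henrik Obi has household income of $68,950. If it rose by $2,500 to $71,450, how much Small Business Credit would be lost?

At $68,950 — $68,950 is at or below the $99,200 threshold, so the full $1,060 applies.
At $71,450 — $71,450 is at or below the $99,200 threshold, so the full $1,060 applies.
Lost: $1,060 − $1,060 = $0.

$0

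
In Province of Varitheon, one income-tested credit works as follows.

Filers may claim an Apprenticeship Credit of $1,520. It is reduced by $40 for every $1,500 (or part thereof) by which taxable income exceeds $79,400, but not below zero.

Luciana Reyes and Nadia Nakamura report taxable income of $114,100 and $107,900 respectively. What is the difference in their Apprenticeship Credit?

$200

Luciana ($114,100): Apprenticeship Credit: income exceeds $79,400 by $34,700, which is 24 full-or-partial $1,500 increments; reduction = 24 × $40 = $960, leaving $560.
Nadia ($107,900): Apprenticeship Credit: income exceeds $79,400 by $28,500, which is 19 full-or-partial $1,500 increments; reduction = 19 × $40 = $760, leaving $760.
Difference: |$560 − $760| = $200.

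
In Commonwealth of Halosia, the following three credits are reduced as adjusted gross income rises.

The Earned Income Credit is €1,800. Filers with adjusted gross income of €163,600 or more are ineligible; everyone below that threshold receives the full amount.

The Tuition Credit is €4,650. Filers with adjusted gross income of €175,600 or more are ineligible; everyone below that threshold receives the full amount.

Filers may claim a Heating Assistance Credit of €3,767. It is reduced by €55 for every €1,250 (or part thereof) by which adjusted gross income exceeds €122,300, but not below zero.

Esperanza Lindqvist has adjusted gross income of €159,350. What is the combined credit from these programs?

Earned Income Credit: €159,350 is below the €163,600 cutoff, so the full €1,800 applies.
Tuition Credit: €159,350 is below the €175,600 cutoff, so the full €4,650 applies.
Heating Assistance Credit: income exceeds €122,300 by €37,050, which is 30 full-or-partial €1,250 increments; reduction = 30 × €55 = €1,650, leaving €2,117.
Total: €1,800 + €4,650 + €2,117 = €8,567.

€8,567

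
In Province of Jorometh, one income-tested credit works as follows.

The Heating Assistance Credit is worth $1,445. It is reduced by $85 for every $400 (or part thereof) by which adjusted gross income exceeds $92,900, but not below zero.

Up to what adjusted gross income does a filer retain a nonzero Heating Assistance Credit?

$99,300

After 16 increments the reduction is 16 × $85 = $1,360, leaving $85; one more increment wipes it out. Increment 16 ends at excess 16 × $400 = $6,400, so the highest qualifying income is $92,900 + $6,400 = $99,300.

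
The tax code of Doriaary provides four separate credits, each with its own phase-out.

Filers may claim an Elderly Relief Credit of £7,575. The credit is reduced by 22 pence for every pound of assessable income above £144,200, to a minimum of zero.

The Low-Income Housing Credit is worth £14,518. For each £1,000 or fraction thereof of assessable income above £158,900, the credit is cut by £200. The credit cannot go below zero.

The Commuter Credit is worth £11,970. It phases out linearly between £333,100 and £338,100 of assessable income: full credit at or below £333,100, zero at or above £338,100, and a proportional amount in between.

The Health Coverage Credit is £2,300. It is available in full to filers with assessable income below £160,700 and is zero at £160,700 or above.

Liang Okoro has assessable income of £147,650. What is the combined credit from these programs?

Elderly Relief Credit: 22% of the £3,450 excess over £144,200 is £759; credit = £7,575 − £759 = £6,816.
Low-Income Housing Credit: £147,650 is at or below the £158,900 threshold, so the full £14,518 applies.
Commuter Credit: £147,650 is at or below the £333,100 threshold, so the full £11,970 applies.
Health Coverage Credit: £147,650 is below the £160,700 cutoff, so the full £2,300 applies.
Total: £6,816 + £14,518 + £11,970 + £2,300 = £35,604.

£35,604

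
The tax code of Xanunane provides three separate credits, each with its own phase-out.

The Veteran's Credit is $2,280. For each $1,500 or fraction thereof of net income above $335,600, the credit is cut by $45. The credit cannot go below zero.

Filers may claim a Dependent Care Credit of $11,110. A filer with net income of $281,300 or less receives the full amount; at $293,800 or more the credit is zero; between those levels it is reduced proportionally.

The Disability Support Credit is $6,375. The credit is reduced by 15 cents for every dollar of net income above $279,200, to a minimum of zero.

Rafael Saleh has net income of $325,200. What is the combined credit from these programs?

Veteran's Credit: $325,200 is at or below the $335,600 threshold, so the full $2,280 applies.
Dependent Care Credit: $325,200 is at or above $293,800, so the credit is $0.
Disability Support Credit: 15% of the $46,000 excess over $279,200 is $6,900 ≥ base, so the credit is $0.
Total: $2,280 + $0 + $0 = $2,280.

$2,280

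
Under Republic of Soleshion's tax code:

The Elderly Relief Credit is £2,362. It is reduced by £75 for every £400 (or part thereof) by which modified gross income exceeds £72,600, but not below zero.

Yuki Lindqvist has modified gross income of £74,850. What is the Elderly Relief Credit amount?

Elderly Relief Credit: income exceeds £72,600 by £2,250, which is 6 full-or-partial £400 increments; reduction = 6 × £75 = £450, leaving £1,912.

£1,912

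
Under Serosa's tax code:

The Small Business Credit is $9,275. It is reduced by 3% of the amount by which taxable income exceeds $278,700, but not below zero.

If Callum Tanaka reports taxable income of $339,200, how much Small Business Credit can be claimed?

Small Business Credit: 3% of the $60,500 excess over $278,700 is $1,815; credit = $9,275 − $1,815 = $7,460.

$7,460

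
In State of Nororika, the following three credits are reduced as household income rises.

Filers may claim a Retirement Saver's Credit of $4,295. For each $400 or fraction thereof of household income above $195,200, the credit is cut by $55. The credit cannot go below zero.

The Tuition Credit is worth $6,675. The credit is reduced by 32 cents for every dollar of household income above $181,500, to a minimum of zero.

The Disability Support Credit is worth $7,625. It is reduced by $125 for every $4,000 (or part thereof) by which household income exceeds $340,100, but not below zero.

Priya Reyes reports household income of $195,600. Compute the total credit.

Retirement Saver's Credit: income exceeds $195,200 by $400, which is 1 full-or-partial $400 increment; reduction = 1 × $55 = $55, leaving $4,240.
Tuition Credit: 32% of the $14,100 excess over $181,500 is $4,512; credit = $6,675 − $4,512 = $2,163.
Disability Support Credit: $195,600 is at or below the $340,100 threshold, so the full $7,625 applies.
Total: $4,240 + $2,163 + $7,625 = $14,028.

$14,028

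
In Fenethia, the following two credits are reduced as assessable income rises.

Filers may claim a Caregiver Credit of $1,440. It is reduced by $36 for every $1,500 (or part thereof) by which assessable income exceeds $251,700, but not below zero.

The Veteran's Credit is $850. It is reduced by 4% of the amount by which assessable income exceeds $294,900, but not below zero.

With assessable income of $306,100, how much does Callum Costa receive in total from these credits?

$510

Caregiver Credit: income exceeds $251,700 by $54,400, which is 37 full-or-partial $1,500 increments; reduction = 37 × $36 = $1,332, leaving $108.
Veteran's Credit: 4% of the $11,200 excess over $294,900 is $448; credit = $850 − $448 = $402.
Total: $108 + $402 = $510.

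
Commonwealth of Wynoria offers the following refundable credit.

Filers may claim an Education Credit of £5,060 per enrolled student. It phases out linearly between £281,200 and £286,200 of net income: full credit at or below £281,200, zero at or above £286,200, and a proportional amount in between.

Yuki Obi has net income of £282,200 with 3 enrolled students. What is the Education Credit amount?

Education Credit: base = 3 × £5,060 = £15,180. £282,200 is £1,000 into a £5,000 phase-out range, leaving 4,000/5,000 of the credit: £15,180 × 4,000/5,000 = £12,144.

£12,144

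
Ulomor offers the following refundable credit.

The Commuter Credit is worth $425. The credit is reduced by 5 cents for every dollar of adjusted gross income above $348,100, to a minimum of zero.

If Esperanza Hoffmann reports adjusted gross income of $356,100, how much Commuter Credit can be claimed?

Commuter Credit: 5% of the $8,000 excess over $348,100 is $400; credit = $425 − $400 = $25.

$25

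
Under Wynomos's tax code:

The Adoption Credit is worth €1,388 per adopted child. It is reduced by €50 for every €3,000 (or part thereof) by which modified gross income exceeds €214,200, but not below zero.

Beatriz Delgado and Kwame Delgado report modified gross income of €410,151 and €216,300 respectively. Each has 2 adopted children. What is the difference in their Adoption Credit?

€2,726

Beatriz (€410,151): Adoption Credit: base = 2 × €1,388 = €2,776. income exceeds €214,200 by €195,951 → 66 increments × €50 = €3,300 ≥ base, so the credit is €0.
Kwame (€216,300): Adoption Credit: base = 2 × €1,388 = €2,776. income exceeds €214,200 by €2,100, which is 1 full-or-partial €3,000 increment; reduction = 1 × €50 = €50, leaving €2,726.
Difference: |€0 − €2,726| = €2,726.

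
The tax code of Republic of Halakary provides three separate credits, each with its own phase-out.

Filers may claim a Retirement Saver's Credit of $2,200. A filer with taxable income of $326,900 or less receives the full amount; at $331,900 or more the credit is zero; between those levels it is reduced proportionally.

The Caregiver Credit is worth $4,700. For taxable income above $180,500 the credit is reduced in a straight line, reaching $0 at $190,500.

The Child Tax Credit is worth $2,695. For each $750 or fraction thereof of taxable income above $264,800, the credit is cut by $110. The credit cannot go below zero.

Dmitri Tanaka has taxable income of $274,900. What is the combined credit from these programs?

$3,355

Retirement Saver's Credit: $274,900 is at or below the $326,900 threshold, so the full $2,200 applies.
Caregiver Credit: $274,900 is at or above $190,500, so the credit is $0.
Child Tax Credit: income exceeds $264,800 by $10,100, which is 14 full-or-partial $750 increments; reduction = 14 × $110 = $1,540, leaving $1,155.
Total: $2,200 + $0 + $1,155 = $3,355.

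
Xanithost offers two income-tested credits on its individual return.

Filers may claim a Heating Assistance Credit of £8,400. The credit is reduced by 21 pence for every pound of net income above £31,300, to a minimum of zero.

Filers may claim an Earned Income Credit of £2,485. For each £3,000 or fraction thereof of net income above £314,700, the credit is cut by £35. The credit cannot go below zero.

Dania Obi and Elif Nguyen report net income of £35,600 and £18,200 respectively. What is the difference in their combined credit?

£903

Dania (£35,600): Heating Assistance Credit: 21% of the £4,300 excess over £31,300 is £903; credit = £8,400 − £903 = £7,497. Earned Income Credit: £35,600 is at or below the £314,700 threshold, so the full £2,485 applies. total £7,497 + £2,485 = £9,982
Elif (£18,200): Heating Assistance Credit: £18,200 is at or below the £31,300 threshold, so the full £8,400 applies. Earned Income Credit: £18,200 is at or below the £314,700 threshold, so the full £2,485 applies. total £8,400 + £2,485 = £10,885
Difference: |£9,982 − £10,885| = £903.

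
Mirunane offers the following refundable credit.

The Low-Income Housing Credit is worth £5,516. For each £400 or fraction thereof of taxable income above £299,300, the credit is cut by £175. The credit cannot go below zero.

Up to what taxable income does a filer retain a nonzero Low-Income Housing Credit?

£311,700

After 31 increments the reduction is 31 × £175 = £5,425, leaving £91; one more increment wipes it out. Increment 31 ends at excess 31 × £400 = £12,400, so the highest qualifying income is £299,300 + £12,400 = £311,700.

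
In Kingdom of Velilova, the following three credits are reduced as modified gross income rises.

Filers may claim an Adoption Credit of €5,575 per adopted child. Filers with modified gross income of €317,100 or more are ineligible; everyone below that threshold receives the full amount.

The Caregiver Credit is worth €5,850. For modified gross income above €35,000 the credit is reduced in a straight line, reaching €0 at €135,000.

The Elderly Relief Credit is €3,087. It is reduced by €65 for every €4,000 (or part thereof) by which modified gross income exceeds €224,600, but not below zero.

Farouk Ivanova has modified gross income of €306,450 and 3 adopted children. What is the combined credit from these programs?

Adoption Credit: base = 3 × €5,575 = €16,725. €306,450 is below the €317,100 cutoff, so the full €16,725 applies.
Caregiver Credit: €306,450 is at or above €135,000, so the credit is €0.
Elderly Relief Credit: income exceeds €224,600 by €81,850, which is 21 full-or-partial €4,000 increments; reduction = 21 × €65 = €1,365, leaving €1,722.
Total: €16,725 + €0 + €1,722 = €18,447.

€18,447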